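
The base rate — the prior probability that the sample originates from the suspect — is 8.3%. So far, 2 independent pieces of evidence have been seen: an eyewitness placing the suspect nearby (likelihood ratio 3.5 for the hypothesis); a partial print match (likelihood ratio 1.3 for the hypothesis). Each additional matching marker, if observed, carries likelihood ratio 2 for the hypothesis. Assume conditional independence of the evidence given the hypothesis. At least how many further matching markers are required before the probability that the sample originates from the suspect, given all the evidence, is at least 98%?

Prior odds = 0.083/0.917 = 83/917.
Combined Bayes factor of the evidence already in hand = 3.5 × 1.3 = 4.55.
Odds after that evidence = (83/917) × 4.55 = 1079/2620.
Target odds = 0.98/0.02 = 49.
Need 2ⁿ ≥ 49 ÷ (1079/2620) = 128380/1079.
2⁶ = 64 falls short of 128380/1079 but 2⁷ = 128 reaches it, so n = 7.

7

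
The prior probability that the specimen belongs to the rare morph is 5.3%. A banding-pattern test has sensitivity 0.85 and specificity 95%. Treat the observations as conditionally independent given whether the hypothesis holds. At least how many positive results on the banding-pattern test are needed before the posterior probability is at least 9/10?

Prior odds: 0.053 ÷ 0.947 = 53/947.
False-positive rate = 1 − 0.95 = 0.05; likelihood ratio of a positive = 0.85/0.05 = 17.
Target odds: 0.9 ÷ 0.1 = 9.
Require 17ⁿ ≥ 9 ÷ (53/947) = 8523/53.
17¹ = 17 falls short of 8523/53 but 17² = 289 reaches it, so n = 2.

2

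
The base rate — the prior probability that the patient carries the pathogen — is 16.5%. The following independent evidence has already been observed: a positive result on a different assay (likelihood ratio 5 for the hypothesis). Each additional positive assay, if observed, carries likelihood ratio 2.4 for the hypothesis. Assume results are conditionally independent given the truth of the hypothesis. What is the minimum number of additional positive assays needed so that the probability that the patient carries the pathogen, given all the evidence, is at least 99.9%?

8

Prior odds = 0.165/0.835 = 33/167.
Bayes factor of the evidence already in hand = 5.
Odds after that evidence = (33/167) × 5 = 165/167.
Target odds = 0.999/0.001 = 999.
Need 2.4ⁿ ≥ 999 ÷ (165/167) = 55611/55.
2.4⁷ = 35831808/78125 falls short of 55611/55 but 2.4⁸ = 429981696/390625 reaches it, so n = 8.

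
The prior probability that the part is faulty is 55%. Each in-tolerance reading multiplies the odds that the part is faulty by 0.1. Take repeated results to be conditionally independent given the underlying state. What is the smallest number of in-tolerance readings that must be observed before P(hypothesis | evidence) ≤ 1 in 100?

3

Prior odds = 0.55/0.45 = 11/9.
Likelihood ratio per in-tolerance reading = 0.1.
Target odds: 0.01 ÷ 0.99 = 1/99.
Need (11/9) × 0.1ⁿ ≤ 1/99, i.e. 0.1ⁿ ≤ 1/121.
0.1² = 0.01 is still above 1/121 but 0.1³ = 0.001 is at or below it, so n = 3.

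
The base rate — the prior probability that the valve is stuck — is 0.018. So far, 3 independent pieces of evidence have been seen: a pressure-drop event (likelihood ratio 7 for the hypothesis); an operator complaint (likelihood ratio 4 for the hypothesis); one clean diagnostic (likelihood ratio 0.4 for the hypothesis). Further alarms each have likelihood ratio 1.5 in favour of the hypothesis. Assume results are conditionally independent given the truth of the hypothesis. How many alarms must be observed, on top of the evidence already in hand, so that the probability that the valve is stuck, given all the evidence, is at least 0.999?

21

Prior odds = 0.018/0.982 = 9/491.
Combined Bayes factor of the evidence already in hand = 7 × 4 × 0.4 = 11.2.
Odds after that evidence = (9/491) × 11.2 = 504/2455.
Target odds = 0.999/0.001 = 999.
Need 1.5ⁿ ≥ 999 ÷ (504/2455) = 272505/56.
1.5²⁰ ≈3325.26 falls short of 272505/56 but 1.5²¹ ≈4987.89 reaches it, so n = 21.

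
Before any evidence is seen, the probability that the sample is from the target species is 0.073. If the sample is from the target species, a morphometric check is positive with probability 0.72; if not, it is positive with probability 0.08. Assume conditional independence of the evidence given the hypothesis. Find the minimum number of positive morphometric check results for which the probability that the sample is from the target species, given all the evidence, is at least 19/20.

Prior odds: 0.073 ÷ 0.927 = 73/927.
Likelihood ratio of a positive = 0.72/0.08 = 9.
Target odds: 0.95 ÷ 0.05 = 19.
Require 9ⁿ ≥ 19 ÷ (73/927) = 17613/73.
9² = 81 falls short of 17613/73 but 9³ = 729 reaches it, so n = 3.

3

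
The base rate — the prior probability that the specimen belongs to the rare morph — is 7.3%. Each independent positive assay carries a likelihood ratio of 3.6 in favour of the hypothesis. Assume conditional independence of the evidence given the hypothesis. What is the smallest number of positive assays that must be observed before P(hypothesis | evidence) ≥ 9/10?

Prior odds = 0.073/0.927 = 73/927.
Likelihood ratio per positive assay = 3.6.
Target posterior odds = 0.9/0.1 = 9.
Need (73/927) × 3.6ⁿ ≥ 9, i.e. 3.6ⁿ ≥ 8343/73.
3.6³ = 46.656 falls short of 8343/73 but 3.6⁴ = 167.9616 reaches it, so n = 4.

4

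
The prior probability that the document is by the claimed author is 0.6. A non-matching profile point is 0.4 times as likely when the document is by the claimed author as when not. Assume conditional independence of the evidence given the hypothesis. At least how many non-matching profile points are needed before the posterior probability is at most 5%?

Prior odds = 0.6/0.4 = 1.5.
Likelihood ratio per non-matching profile point = 0.4.
Target posterior odds = 0.05/0.95 = 1/19.
Require 0.4ⁿ ≤ 1/19 ÷ 1.5 = 2/57.
0.4³ = 0.064 is still above 2/57 but 0.4⁴ = 0.0256 is at or below it, so n = 4.

4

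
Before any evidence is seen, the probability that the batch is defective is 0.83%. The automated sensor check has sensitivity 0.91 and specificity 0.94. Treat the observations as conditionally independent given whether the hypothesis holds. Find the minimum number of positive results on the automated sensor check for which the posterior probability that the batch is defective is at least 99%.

Prior odds: 0.0083 ÷ 0.9917 = 83/9917.
False-positive rate = 1 − 0.94 = 0.06; likelihood ratio of a positive = 0.91/0.06 = 91/6.
Target posterior odds = 0.99/0.01 = 99.
Need (83/9917) × (91/6)ⁿ ≥ 99, i.e. (91/6)ⁿ ≥ 981783/83.
(91/6)³ = 753571/216 falls short of 981783/83 but (91/6)⁴ = 68574961/1296 reaches it, so n = 4.

4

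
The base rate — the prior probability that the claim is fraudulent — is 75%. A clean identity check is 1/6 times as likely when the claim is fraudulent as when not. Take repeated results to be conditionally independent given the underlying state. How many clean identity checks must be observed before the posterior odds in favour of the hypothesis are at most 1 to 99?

4

Prior odds = 0.75/0.25 = 3.
Likelihood ratio per clean identity check = 1/6.
Target odds = 1/99.
Require (1/6)ⁿ ≤ 1/99 ÷ 3 = 1/297.
(1/6)³ = 1/216 is still above 1/297 but (1/6)⁴ = 1/1296 is at or below it, so n = 4.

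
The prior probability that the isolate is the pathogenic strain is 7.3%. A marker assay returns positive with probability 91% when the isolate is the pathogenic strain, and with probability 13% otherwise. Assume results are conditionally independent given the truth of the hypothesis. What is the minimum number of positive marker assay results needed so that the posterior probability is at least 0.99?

Prior odds = 0.073/0.927 = 73/927.
Likelihood ratio of a positive result = 0.91/0.13 = 7.
Target odds: 0.99 ÷ 0.01 = 99.
Need (73/927) × 7ⁿ ≥ 99, i.e. 7ⁿ ≥ 91773/73.
7³ = 343 falls short of 91773/73 but 7⁴ = 2401 reaches it, so n = 4.

4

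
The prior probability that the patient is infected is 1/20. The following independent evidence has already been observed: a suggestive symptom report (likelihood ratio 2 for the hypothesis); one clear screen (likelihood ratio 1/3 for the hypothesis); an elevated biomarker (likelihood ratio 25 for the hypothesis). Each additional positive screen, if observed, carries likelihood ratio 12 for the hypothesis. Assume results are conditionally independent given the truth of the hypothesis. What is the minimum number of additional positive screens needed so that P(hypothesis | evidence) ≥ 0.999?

Prior odds = 0.05/0.95 = 1/19.
Combined Bayes factor of the evidence already in hand = 2 × (1/3) × 25 = 50/3.
Odds after that evidence = (1/19) × 50/3 = 50/57.
Target odds = 0.999/0.001 = 999.
Need 12ⁿ ≥ 999 ÷ (50/57) = 1138.86.
12² = 144 falls short of 1138.86 but 12³ = 1728 reaches it, so n = 3.

3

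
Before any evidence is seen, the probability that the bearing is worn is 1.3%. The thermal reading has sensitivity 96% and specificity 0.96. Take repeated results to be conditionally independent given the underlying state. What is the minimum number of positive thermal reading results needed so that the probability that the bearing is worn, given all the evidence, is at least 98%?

Prior odds: 0.013 ÷ 0.987 = 13/987.
False-positive rate = 1 − 0.96 = 0.04; likelihood ratio of a positive = 0.96/0.04 = 24.
Target posterior odds = 0.98/0.02 = 49.
Need (13/987) × 24ⁿ ≥ 49, i.e. 24ⁿ ≥ 48363/13.
24² = 576 falls short of 48363/13 but 24³ = 13824 reaches it, so n = 3.

3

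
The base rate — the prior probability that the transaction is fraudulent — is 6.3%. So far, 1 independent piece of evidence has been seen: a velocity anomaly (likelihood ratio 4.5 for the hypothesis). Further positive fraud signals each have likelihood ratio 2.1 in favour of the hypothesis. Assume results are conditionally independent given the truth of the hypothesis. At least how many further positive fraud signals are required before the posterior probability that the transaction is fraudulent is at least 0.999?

11

Prior odds = 0.063/0.937 = 63/937.
Bayes factor of the evidence already in hand = 4.5.
Odds after that evidence = (63/937) × 4.5 = 567/1874.
Target odds = 0.999/0.001 = 999.
Need 2.1ⁿ ≥ 999 ÷ (567/1874) = 69338/21.
2.1¹⁰ ≈1667.99 falls short of 69338/21 but 2.1¹¹ ≈3502.78 reaches it, so n = 11.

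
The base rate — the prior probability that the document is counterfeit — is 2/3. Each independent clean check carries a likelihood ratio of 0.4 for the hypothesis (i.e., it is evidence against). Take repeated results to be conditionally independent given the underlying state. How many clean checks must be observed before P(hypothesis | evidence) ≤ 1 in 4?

Prior odds = (2/3)/(1/3) = 2.
Likelihood ratio per clean check = 0.4.
Target odds: 0.25 ÷ 0.75 = 1/3.
Need 2 × 0.4ⁿ ≤ 1/3, i.e. 0.4ⁿ ≤ 1/6.
0.4¹ = 0.4 is still above 1/6 but 0.4² = 0.16 is at or below it, so n = 2.

2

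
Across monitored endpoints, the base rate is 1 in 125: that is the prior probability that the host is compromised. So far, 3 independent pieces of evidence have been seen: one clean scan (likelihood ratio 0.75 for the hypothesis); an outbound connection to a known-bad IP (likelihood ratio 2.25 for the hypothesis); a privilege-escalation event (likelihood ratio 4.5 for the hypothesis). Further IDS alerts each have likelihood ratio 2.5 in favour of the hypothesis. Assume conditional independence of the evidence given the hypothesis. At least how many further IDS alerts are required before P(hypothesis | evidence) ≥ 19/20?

Prior odds = 0.008/0.992 = 1/124.
Combined Bayes factor of the evidence already in hand = 0.75 × 2.25 × 4.5 = 7.59375.
Odds after that evidence = (1/124) × 7.59375 = 243/3968.
Target odds = 0.95/0.05 = 19.
Need 2.5ⁿ ≥ 19 ÷ (243/3968) = 75392/243.
2.5⁶ = 244.140625 falls short of 75392/243 but 2.5⁷ = 610.3515625 reaches it, so n = 7.

7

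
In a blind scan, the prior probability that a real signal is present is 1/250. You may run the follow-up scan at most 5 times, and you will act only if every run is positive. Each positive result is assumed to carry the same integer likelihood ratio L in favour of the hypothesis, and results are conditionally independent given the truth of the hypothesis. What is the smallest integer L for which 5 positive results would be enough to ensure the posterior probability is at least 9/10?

Prior odds = 0.004/0.996 = 1/249.
Target odds = 0.9/0.1 = 9.
Need L⁵ ≥ 9 ÷ (1/249) = 2241.
4⁵ = 1024 < 2241 ≤ 3125 = 5⁵, so L = 5.

5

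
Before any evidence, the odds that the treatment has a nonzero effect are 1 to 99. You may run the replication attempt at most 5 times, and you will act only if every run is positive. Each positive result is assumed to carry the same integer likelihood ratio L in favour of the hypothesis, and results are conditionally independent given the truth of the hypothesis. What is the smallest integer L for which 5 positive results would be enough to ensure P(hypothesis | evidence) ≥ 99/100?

Prior odds = 1/99.
Target odds = 0.99/0.01 = 99.
Need L⁵ ≥ 99 ÷ (1/99) = 9801.
6⁵ = 7776 < 9801 ≤ 16807 = 7⁵, so L = 7.

7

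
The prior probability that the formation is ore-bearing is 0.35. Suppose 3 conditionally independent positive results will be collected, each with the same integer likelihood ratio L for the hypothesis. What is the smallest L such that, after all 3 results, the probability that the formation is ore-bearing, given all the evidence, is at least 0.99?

6

Prior odds = 0.35/0.65 = 7/13.
Target odds = 0.99/0.01 = 99.
Need L³ ≥ 99 ÷ (7/13) = 1287/7.
5³ = 125 < 1287/7 ≤ 216 = 6³, so L = 6.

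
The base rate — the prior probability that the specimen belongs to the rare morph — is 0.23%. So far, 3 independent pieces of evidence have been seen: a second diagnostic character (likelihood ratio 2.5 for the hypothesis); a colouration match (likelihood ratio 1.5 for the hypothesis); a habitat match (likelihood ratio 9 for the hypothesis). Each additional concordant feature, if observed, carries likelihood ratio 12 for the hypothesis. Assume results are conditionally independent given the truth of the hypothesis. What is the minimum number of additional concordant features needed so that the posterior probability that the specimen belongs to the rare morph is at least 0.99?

Prior odds = 0.0023/0.9977 = 23/9977.
Combined Bayes factor of the evidence already in hand = 2.5 × 1.5 × 9 = 33.75.
Odds after that evidence = (23/9977) × 33.75 = 3105/39908.
Target odds = 0.99/0.01 = 99.
Need 12ⁿ ≥ 99 ÷ (3105/39908) = 438988/345.
12² = 144 falls short of 438988/345 but 12³ = 1728 reaches it, so n = 3.

3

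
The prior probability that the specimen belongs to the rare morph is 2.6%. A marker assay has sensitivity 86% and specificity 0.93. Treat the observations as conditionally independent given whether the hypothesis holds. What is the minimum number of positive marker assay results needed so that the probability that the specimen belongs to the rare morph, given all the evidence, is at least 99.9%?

Prior odds: 0.026 ÷ 0.974 = 13/487.
False-positive rate = 1 − 0.93 = 0.07; likelihood ratio of a positive = 0.86/0.07 = 86/7.
Target odds: 0.999 ÷ 0.001 = 999.
Need (13/487) × (86/7)ⁿ ≥ 999, i.e. (86/7)ⁿ ≥ 486513/13.
(86/7)⁴ = 54700816/2401 falls short of 486513/13 but (86/7)⁵ ≈279899 reaches it, so n = 5.

5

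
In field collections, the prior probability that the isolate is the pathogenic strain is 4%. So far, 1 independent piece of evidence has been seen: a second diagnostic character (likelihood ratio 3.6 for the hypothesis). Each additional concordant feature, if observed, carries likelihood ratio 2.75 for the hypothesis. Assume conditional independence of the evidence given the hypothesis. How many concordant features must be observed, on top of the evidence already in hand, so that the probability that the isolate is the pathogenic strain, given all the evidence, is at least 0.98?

6

Prior odds = 0.04/0.96 = 1/24.
Bayes factor of the evidence already in hand = 3.6.
Odds after that evidence = (1/24) × 3.6 = 0.15.
Target odds = 0.98/0.02 = 49.
Need 2.75ⁿ ≥ 49 ÷ 0.15 = 980/3.
2.75⁵ = 161051/1024 falls short of 980/3 but 2.75⁶ = 1771561/4096 reaches it, so n = 6.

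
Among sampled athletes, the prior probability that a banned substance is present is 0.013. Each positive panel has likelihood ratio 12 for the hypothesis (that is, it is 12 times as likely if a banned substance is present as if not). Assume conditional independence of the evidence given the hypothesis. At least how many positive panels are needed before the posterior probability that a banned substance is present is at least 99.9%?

Prior odds: 0.013 ÷ 0.987 = 13/987.
Likelihood ratio per positive panel = 12.
Target posterior odds = 0.999/0.001 = 999.
Need (13/987) × 12ⁿ ≥ 999, i.e. 12ⁿ ≥ 986013/13.
12⁴ = 20736 falls short of 986013/13 but 12⁵ = 248832 reaches it, so n = 5.

5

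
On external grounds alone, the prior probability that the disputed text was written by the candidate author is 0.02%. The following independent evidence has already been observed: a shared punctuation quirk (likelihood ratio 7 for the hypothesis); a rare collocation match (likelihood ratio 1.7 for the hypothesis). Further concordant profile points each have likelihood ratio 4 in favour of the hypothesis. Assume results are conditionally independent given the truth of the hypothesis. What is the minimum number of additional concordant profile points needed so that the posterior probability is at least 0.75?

Prior odds = 0.0002/0.9998 = 1/4999.
Combined Bayes factor of the evidence already in hand = 7 × 1.7 = 11.9.
Odds after that evidence = (1/4999) × 11.9 = 119/49990.
Target odds = 0.75/0.25 = 3.
Need 4ⁿ ≥ 3 ÷ (119/49990) = 149970/119.
4⁵ = 1024 falls short of 149970/119 but 4⁶ = 4096 reaches it, so n = 6.

6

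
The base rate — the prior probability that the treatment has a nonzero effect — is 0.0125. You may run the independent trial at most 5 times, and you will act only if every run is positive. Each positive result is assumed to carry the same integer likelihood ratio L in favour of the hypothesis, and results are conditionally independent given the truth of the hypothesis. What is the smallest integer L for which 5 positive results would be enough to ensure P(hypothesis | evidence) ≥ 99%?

Prior odds = 0.0125/0.9875 = 1/79.
Target odds = 0.99/0.01 = 99.
Need L⁵ ≥ 99 ÷ (1/79) = 7821.
6⁵ = 7776 < 7821 ≤ 16807 = 7⁵, so L = 7.

7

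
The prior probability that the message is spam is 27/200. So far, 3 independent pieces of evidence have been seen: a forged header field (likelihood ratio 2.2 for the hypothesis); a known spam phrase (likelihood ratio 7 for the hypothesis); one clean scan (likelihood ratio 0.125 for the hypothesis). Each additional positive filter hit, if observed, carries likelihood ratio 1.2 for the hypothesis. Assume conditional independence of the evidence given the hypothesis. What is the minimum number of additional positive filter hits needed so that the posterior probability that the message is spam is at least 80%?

Prior odds = 0.135/0.865 = 27/173.
Combined Bayes factor of the evidence already in hand = 2.2 × 7 × 0.125 = 1.925.
Odds after that evidence = (27/173) × 1.925 = 2079/6920.
Target odds = 0.8/0.2 = 4.
Need 1.2ⁿ ≥ 4 ÷ (2079/6920) = 27680/2079.
1.2¹⁴ ≈12.8392 falls short of 27680/2079 but 1.2¹⁵ ≈15.407 reaches it, so n = 15.

15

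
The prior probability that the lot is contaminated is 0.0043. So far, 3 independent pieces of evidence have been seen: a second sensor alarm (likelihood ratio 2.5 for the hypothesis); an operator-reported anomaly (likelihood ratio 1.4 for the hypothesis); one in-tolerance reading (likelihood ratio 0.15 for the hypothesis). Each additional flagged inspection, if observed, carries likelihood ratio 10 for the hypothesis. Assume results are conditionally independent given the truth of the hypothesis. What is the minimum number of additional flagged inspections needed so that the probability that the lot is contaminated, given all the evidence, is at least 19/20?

Prior odds = 0.0043/0.9957 = 43/9957.
Combined Bayes factor of the evidence already in hand = 2.5 × 1.4 × 0.15 = 0.525.
Odds after that evidence = (43/9957) × 0.525 = 301/132760.
Target odds = 0.95/0.05 = 19.
Need 10ⁿ ≥ 19 ÷ (301/132760) = 2522440/301.
10³ = 1000 falls short of 2522440/301 but 10⁴ = 10000 reaches it, so n = 4.

4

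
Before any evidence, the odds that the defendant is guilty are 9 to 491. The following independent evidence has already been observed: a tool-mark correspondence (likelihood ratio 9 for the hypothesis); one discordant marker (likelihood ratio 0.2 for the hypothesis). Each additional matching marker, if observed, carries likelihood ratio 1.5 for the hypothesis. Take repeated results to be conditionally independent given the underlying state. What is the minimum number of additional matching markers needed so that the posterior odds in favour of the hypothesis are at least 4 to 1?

12

Prior odds = 9/491.
Combined Bayes factor of the evidence already in hand = 9 × 0.2 = 1.8.
Odds after that evidence = (9/491) × 1.8 = 81/2455.
Target odds = 4.
Need 1.5ⁿ ≥ 4 ÷ (81/2455) = 9820/81.
1.5¹¹ = 177147/2048 falls short of 9820/81 but 1.5¹² = 531441/4096 reaches it, so n = 12.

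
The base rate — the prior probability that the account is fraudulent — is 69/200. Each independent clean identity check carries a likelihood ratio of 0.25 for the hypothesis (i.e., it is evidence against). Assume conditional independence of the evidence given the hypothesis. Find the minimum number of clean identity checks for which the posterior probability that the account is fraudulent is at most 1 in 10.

2

Prior odds = 0.345/0.655 = 69/131.
Likelihood ratio per clean identity check = 0.25.
Target odds: 0.1 ÷ 0.9 = 1/9.
Require 0.25ⁿ ≤ 1/9 ÷ (69/131) = 131/621.
0.25¹ = 0.25 is still above 131/621 but 0.25² = 0.0625 is at or below it, so n = 2.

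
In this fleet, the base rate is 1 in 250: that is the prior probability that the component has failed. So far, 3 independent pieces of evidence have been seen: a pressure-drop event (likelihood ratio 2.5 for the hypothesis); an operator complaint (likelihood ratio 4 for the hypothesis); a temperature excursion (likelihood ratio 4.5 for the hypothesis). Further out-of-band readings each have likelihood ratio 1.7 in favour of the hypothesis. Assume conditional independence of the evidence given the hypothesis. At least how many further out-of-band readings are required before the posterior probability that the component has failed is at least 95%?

9

Prior odds = 0.004/0.996 = 1/249.
Combined Bayes factor of the evidence already in hand = 2.5 × 4 × 4.5 = 45.
Odds after that evidence = (1/249) × 45 = 15/83.
Target odds = 0.95/0.05 = 19.
Need 1.7ⁿ ≥ 19 ÷ (15/83) = 1577/15.
1.7⁸ ≈69.7576 falls short of 1577/15 but 1.7⁹ ≈118.588 reaches it, so n = 9.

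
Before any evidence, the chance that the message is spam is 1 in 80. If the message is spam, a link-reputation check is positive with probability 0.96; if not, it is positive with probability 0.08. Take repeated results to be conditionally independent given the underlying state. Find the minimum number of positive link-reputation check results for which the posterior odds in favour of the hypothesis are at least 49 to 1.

Prior odds = 0.0125/0.9875 = 1/79.
Likelihood ratio of a positive = 0.96/0.08 = 12.
Target odds = 49.
Need (1/79) × 12ⁿ ≥ 49, i.e. 12ⁿ ≥ 3871.
12³ = 1728 falls short of 3871 but 12⁴ = 20736 reaches it, so n = 4.

4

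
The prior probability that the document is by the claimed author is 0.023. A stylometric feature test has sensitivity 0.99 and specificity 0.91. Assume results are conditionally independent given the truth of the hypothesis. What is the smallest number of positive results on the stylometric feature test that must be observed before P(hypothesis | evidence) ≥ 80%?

Prior odds: 0.023 ÷ 0.977 = 23/977.
False-positive rate = 1 − 0.91 = 0.09; likelihood ratio of a positive = 0.99/0.09 = 11.
Target odds: 0.8 ÷ 0.2 = 4.
Require 11ⁿ ≥ 4 ÷ (23/977) = 3908/23.
11² = 121 falls short of 3908/23 but 11³ = 1331 reaches it, so n = 3.

3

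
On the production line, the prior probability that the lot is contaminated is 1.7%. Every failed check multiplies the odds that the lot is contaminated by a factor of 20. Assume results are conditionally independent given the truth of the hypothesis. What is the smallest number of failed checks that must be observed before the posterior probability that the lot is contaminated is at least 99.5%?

Prior odds: 0.017 ÷ 0.983 = 17/983.
Likelihood ratio per failed check = 20.
Target posterior odds = 0.995/0.005 = 199.
Need (17/983) × 20ⁿ ≥ 199, i.e. 20ⁿ ≥ 195617/17.
20³ = 8000 falls short of 195617/17 but 20⁴ = 160000 reaches it, so n = 4.

4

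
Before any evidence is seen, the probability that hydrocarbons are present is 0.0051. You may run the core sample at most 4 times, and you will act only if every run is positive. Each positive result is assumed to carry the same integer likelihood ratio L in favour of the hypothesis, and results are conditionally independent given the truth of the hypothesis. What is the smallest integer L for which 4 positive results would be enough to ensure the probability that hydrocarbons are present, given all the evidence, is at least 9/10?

Prior odds = 0.0051/0.9949 = 51/9949.
Target odds = 0.9/0.1 = 9.
Need L⁴ ≥ 9 ÷ (51/9949) = 29847/17.
6⁴ = 1296 < 29847/17 ≤ 2401 = 7⁴, so L = 7.

7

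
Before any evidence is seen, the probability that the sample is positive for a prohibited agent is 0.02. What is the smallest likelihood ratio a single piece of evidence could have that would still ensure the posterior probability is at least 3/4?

Prior odds = 0.02/0.98 = 1/49.
Target odds = 0.75/0.25 = 3.
Required Bayes factor = 3 ÷ (1/49) = 147.

147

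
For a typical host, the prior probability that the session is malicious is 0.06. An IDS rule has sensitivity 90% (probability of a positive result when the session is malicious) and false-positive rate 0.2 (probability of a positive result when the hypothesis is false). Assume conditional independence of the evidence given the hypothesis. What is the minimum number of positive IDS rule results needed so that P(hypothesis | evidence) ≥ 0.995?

Prior odds: 0.06 ÷ 0.94 = 3/47.
Likelihood ratio of a positive result = 0.9/0.2 = 4.5.
Target odds: 0.995 ÷ 0.005 = 199.
Need (3/47) × 4.5ⁿ ≥ 199, i.e. 4.5ⁿ ≥ 9353/3.
4.5⁵ = 1845.28125 falls short of 9353/3 but 4.5⁶ = 8303.765625 reaches it, so n = 6.

6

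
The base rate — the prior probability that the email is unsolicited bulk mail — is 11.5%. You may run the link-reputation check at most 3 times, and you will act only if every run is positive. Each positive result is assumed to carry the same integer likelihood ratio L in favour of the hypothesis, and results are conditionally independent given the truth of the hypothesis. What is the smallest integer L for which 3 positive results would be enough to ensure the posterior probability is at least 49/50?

Prior odds = 0.115/0.885 = 23/177.
Target odds = 0.98/0.02 = 49.
Need L³ ≥ 49 ÷ (23/177) = 8673/23.
7³ = 343 < 8673/23 ≤ 512 = 8³, so L = 8.

8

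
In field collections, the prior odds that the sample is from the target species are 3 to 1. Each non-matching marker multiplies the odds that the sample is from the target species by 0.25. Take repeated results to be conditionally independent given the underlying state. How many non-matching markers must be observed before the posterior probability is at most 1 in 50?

4

Prior odds = 3.
Likelihood ratio per non-matching marker = 0.25.
Target posterior odds = 0.02/0.98 = 1/49.
Need 3 × 0.25ⁿ ≤ 1/49, i.e. 0.25ⁿ ≤ 1/147.
0.25³ = 0.015625 is still above 1/147 but 0.25⁴ = 0.00390625 is at or below it, so n = 4.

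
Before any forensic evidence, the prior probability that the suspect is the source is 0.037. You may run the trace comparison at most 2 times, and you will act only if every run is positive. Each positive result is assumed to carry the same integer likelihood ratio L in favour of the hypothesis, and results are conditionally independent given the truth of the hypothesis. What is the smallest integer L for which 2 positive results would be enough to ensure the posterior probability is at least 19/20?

23

Prior odds = 0.037/0.963 = 37/963.
Target odds = 0.95/0.05 = 19.
Need L² ≥ 19 ÷ (37/963) = 18297/37.
22² = 484 < 18297/37 ≤ 529 = 23², so L = 23.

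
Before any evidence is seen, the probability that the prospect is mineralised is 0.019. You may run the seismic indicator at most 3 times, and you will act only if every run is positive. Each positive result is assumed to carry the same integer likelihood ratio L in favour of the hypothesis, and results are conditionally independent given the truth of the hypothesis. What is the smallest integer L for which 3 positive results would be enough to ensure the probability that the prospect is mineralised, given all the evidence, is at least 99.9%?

Prior odds = 0.019/0.981 = 19/981.
Target odds = 0.999/0.001 = 999.
Need L³ ≥ 999 ÷ (19/981) = 980019/19.
37³ = 50653 < 980019/19 ≤ 54872 = 38³, so L = 38.

38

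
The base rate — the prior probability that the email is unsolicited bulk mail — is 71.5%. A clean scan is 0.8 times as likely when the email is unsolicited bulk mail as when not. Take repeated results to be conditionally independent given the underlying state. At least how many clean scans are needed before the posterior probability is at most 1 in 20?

18

Prior odds = 0.715/0.285 = 143/57.
Likelihood ratio per clean scan = 0.8.
Target odds: 0.05 ÷ 0.95 = 1/19.
Require 0.8ⁿ ≤ 1/19 ÷ (143/57) = 3/143.
0.8¹⁷ ≈0.022518 is still above 3/143 but 0.8¹⁸ ≈0.0180144 is at or below it, so n = 18.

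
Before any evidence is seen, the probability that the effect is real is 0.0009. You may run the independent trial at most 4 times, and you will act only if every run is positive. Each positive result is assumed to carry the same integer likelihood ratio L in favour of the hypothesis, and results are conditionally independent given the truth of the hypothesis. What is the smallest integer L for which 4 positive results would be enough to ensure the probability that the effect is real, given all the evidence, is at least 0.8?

9

Prior odds = 0.0009/0.9991 = 9/9991.
Target odds = 0.8/0.2 = 4.
Need L⁴ ≥ 4 ÷ (9/9991) = 39964/9.
8⁴ = 4096 < 39964/9 ≤ 6561 = 9⁴, so L = 9.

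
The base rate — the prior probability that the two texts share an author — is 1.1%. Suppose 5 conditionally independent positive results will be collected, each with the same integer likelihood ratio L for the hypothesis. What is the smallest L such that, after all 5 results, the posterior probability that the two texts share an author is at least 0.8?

4

Prior odds = 0.011/0.989 = 11/989.
Target odds = 0.8/0.2 = 4.
Need L⁵ ≥ 4 ÷ (11/989) = 3956/11.
3⁵ = 243 < 3956/11 ≤ 1024 = 4⁵, so L = 4.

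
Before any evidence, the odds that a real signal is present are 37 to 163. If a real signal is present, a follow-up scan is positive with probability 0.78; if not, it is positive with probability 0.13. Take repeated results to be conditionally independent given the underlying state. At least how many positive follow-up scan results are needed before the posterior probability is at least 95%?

Prior odds = 37/163.
Likelihood ratio of a positive = 0.78/0.13 = 6.
Target posterior odds = 0.95/0.05 = 19.
Need (37/163) × 6ⁿ ≥ 19, i.e. 6ⁿ ≥ 3097/37.
6² = 36 falls short of 3097/37 but 6³ = 216 reaches it, so n = 3.

3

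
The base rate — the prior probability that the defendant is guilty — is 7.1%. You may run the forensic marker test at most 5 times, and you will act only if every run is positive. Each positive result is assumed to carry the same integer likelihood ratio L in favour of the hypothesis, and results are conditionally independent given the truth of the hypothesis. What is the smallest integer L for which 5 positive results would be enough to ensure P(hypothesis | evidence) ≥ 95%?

4

Prior odds = 0.071/0.929 = 71/929.
Target odds = 0.95/0.05 = 19.
Need L⁵ ≥ 19 ÷ (71/929) = 17651/71.
3⁵ = 243 < 17651/71 ≤ 1024 = 4⁵, so L = 4.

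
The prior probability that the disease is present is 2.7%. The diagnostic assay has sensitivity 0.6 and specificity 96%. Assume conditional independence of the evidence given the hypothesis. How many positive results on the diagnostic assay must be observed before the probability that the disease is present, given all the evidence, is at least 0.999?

Prior odds: 0.027 ÷ 0.973 = 27/973.
False-positive rate = 1 − 0.96 = 0.04; likelihood ratio of a positive = 0.6/0.04 = 15.
Target posterior odds = 0.999/0.001 = 999.
Require 15ⁿ ≥ 999 ÷ (27/973) = 36001.
15³ = 3375 falls short of 36001 but 15⁴ = 50625 reaches it, so n = 4.

4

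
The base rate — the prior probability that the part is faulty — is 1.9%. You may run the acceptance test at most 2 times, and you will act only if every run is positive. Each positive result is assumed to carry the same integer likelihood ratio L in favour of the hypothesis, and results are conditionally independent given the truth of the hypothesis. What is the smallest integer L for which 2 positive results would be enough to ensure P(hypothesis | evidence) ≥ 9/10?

Prior odds = 0.019/0.981 = 19/981.
Target odds = 0.9/0.1 = 9.
Need L² ≥ 9 ÷ (19/981) = 8829/19.
21² = 441 < 8829/19 ≤ 484 = 22², so L = 22.

22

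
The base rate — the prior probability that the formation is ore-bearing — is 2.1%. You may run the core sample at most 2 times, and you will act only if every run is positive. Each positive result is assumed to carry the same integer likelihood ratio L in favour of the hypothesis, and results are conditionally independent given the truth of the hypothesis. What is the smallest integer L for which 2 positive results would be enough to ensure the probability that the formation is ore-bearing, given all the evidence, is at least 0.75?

Prior odds = 0.021/0.979 = 21/979.
Target odds = 0.75/0.25 = 3.
Need L² ≥ 3 ÷ (21/979) = 979/7.
11² = 121 < 979/7 ≤ 144 = 12², so L = 12.

12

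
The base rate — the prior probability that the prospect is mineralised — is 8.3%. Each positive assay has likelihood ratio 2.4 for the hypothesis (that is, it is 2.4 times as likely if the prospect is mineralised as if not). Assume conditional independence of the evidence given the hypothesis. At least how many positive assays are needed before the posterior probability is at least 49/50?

Prior odds = 0.083/0.917 = 83/917.
Likelihood ratio per positive assay = 2.4.
Target posterior odds = 0.98/0.02 = 49.
Require 2.4ⁿ ≥ 49 ÷ (83/917) = 44933/83.
2.4⁷ = 35831808/78125 falls short of 44933/83 but 2.4⁸ = 429981696/390625 reaches it, so n = 8.

8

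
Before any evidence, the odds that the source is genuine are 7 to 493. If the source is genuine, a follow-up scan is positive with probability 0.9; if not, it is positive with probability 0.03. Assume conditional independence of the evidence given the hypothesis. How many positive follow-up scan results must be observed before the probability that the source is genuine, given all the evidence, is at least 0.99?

Prior odds = 7/493.
Likelihood ratio of a positive = 0.9/0.03 = 30.
Target posterior odds = 0.99/0.01 = 99.
Require 30ⁿ ≥ 99 ÷ (7/493) = 48807/7.
30² = 900 falls short of 48807/7 but 30³ = 27000 reaches it, so n = 3.

3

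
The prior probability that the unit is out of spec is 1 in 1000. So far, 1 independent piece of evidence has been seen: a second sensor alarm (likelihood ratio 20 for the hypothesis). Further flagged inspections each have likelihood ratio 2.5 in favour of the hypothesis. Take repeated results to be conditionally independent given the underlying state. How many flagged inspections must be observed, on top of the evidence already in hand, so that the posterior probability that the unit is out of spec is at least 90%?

7

Prior odds = 0.001/0.999 = 1/999.
Bayes factor of the evidence already in hand = 20.
Odds after that evidence = (1/999) × 20 = 20/999.
Target odds = 0.9/0.1 = 9.
Need 2.5ⁿ ≥ 9 ÷ (20/999) = 449.55.
2.5⁶ = 244.140625 falls short of 449.55 but 2.5⁷ = 610.3515625 reaches it, so n = 7.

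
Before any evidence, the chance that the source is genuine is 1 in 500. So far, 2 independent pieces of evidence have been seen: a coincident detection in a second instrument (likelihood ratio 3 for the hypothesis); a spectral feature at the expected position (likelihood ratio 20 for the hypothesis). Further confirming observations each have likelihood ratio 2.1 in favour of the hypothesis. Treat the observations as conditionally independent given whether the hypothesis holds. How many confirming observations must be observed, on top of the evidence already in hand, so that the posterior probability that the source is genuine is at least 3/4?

Prior odds = 0.002/0.998 = 1/499.
Combined Bayes factor of the evidence already in hand = 3 × 20 = 60.
Odds after that evidence = (1/499) × 60 = 60/499.
Target odds = 0.75/0.25 = 3.
Need 2.1ⁿ ≥ 3 ÷ (60/499) = 24.95.
2.1⁴ = 19.4481 falls short of 24.95 but 2.1⁵ = 4084101/100000 reaches it, so n = 5.

5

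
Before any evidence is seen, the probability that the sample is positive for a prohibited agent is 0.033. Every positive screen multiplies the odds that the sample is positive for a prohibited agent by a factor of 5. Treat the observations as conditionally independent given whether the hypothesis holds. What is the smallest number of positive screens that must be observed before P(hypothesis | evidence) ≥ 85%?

4

Prior odds: 0.033 ÷ 0.967 = 33/967.
Likelihood ratio per positive screen = 5.
Target posterior odds = 0.85/0.15 = 17/3.
Need (33/967) × 5ⁿ ≥ 17/3, i.e. 5ⁿ ≥ 16439/99.
5³ = 125 falls short of 16439/99 but 5⁴ = 625 reaches it, so n = 4.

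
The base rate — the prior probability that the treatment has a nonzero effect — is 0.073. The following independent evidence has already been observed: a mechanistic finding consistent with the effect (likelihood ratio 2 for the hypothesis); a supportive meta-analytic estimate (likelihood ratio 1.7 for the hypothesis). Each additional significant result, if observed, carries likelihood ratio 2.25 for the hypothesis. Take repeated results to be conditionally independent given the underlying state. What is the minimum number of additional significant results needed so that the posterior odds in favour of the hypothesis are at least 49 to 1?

Prior odds = 0.073/0.927 = 73/927.
Combined Bayes factor of the evidence already in hand = 2 × 1.7 = 3.4.
Odds after that evidence = (73/927) × 3.4 = 1241/4635.
Target odds = 49.
Need 2.25ⁿ ≥ 49 ÷ (1241/4635) = 227115/1241.
2.25⁶ = 531441/4096 falls short of 227115/1241 but 2.25⁷ = 4782969/16384 reaches it, so n = 7.

7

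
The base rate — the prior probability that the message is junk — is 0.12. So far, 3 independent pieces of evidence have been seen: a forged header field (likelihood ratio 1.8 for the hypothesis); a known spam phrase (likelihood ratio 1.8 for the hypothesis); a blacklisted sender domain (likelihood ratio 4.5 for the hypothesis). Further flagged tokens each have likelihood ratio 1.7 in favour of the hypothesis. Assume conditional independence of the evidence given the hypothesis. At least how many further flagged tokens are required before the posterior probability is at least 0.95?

Prior odds = 0.12/0.88 = 3/22.
Combined Bayes factor of the evidence already in hand = 1.8 × 1.8 × 4.5 = 14.58.
Odds after that evidence = (3/22) × 14.58 = 2187/1100.
Target odds = 0.95/0.05 = 19.
Need 1.7ⁿ ≥ 19 ÷ (2187/1100) = 20900/2187.
1.7⁴ = 8.3521 falls short of 20900/2187 but 1.7⁵ = 1419857/100000 reaches it, so n = 5.

5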